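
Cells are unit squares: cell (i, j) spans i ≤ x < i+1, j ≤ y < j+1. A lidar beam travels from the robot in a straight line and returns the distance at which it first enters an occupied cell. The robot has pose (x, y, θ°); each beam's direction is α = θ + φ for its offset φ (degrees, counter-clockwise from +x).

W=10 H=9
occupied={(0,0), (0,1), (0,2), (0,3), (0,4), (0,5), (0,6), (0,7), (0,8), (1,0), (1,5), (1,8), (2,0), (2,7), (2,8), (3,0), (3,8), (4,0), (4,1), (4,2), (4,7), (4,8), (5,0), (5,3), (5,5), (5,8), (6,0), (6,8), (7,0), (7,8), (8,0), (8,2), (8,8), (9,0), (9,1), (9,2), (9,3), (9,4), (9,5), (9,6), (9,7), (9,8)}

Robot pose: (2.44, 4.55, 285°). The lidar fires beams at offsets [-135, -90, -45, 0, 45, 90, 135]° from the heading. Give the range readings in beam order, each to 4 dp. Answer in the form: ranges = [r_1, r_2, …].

beam 1: φ=-135°, α=150°
  dir = (cos 150°, sin 150°) = (-0.8660, 0.5000); from cell (2,4)
  next x-line at t=0.5081, next y-line at t=0.9000; Δt_x=1.1547, Δt_y=2.0000
    x: enter (1,4) at t=0.5081
    y: enter (1,5) at t=0.9000 ← occupied
  → r_1 = 0.9000
beam 2: φ=-90°, α=195°
  dir = (cos 195°, sin 195°) = (-0.9659, -0.2588); from cell (2,4)
  next x-line at t=0.4555, next y-line at t=2.1250; Δt_x=1.0353, Δt_y=3.8637
    x: enter (1,4) at t=0.4555
    x: enter (0,4) at t=1.4908 ← occupied
  → r_2 = 1.4908
beam 3: φ=-45°, α=240°
  dir = (cos 240°, sin 240°) = (-0.5000, -0.8660); from cell (2,4)
  next x-line at t=0.8800, next y-line at t=0.6351; Δt_x=2.0000, Δt_y=1.1547
    y: enter (2,3) at t=0.6351
    x: enter (1,3) at t=0.8800
    y: enter (1,2) at t=1.7898
    x: enter (0,2) at t=2.8800 ← occupied
  → r_3 = 2.8800
beam 4: φ=0°, α=285°
  dir = (cos 285°, sin 285°) = (0.2588, -0.9659); from cell (2,4)
  next x-line at t=2.1637, next y-line at t=0.5694; Δt_x=3.8637, Δt_y=1.0353
    y: enter (2,3) at t=0.5694
    y: enter (2,2) at t=1.6047
    x: enter (3,2) at t=2.1637
    y: enter (3,1) at t=2.6400
    y: enter (3,0) at t=3.6752 ← occupied
  → r_4 = 3.6752
beam 5: φ=45°, α=330°
  dir = (cos 330°, sin 330°) = (0.8660, -0.5000); from cell (2,4)
  next x-line at t=0.6466, next y-line at t=1.1000; Δt_x=1.1547, Δt_y=2.0000
    x: enter (3,4) at t=0.6466
    y: enter (3,3) at t=1.1000
    x: enter (4,3) at t=1.8013
    x: enter (5,3) at t=2.9560 ← occupied
  → r_5 = 2.9560
beam 6: φ=90°, α=15°
  dir = (cos 15°, sin 15°) = (0.9659, 0.2588); from cell (2,4)
  next x-line at t=0.5798, next y-line at t=1.7387; Δt_x=1.0353, Δt_y=3.8637
    x: enter (3,4) at t=0.5798
    x: enter (4,4) at t=1.6150
    y: enter (4,5) at t=1.7387
    x: enter (5,5) at t=2.6503 ← occupied
  → r_6 = 2.6503
beam 7: φ=135°, α=60°
  dir = (cos 60°, sin 60°) = (0.5000, 0.8660); from cell (2,4)
  next x-line at t=1.1200, next y-line at t=0.5196; Δt_x=2.0000, Δt_y=1.1547
    y: enter (2,5) at t=0.5196
    x: enter (3,5) at t=1.1200
    y: enter (3,6) at t=1.6743
    y: enter (3,7) at t=2.8290
    x: enter (4,7) at t=3.1200 ← occupied
  → r_7 = 3.1200

ranges = [0.9000, 1.4908, 2.8800, 3.6752, 2.9560, 2.6503, 3.1200]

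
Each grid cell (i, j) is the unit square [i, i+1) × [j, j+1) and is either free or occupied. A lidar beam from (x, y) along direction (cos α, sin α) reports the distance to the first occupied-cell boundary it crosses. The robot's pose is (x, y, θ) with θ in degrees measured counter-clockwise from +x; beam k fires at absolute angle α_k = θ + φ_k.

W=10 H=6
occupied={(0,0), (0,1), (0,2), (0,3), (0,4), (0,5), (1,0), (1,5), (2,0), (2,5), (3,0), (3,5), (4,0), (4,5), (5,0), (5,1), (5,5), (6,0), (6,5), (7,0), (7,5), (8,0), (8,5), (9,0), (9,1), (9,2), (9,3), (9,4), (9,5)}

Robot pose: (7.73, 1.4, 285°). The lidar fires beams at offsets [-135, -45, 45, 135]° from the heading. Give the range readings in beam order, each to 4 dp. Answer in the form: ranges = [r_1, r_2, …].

beam 1: φ=-135°, α=150°
  cosα=-0.8660 sinα=0.5000 | (7,1) | tMaxX 0.8429 tMaxY 1.2000 | tΔX 1.1547 tΔY 2.0000
    t=0.8429 [x] (6,1)
    t=1.2000 [y] (6,2)
    t=1.9976 [x] (5,2)
    t=3.1523 [x] (4,2)
    t=3.2000 [y] (4,3)
    t=4.3070 [x] (3,3)
    t=5.2000 [y] (3,4)
    t=5.4617 [x] (2,4)
    t=6.6164 [x] (1,4)
    t=7.2000 [y] (1,5) — stop
  → r_1 = 7.2000
beam 2: φ=-45°, α=240°
  cosα=-0.5000 sinα=-0.8660 | (7,1) | tMaxX 1.4600 tMaxY 0.4619 | tΔX 2.0000 tΔY 1.1547
    t=0.4619 [y] (7,0) — stop
  → r_2 = 0.4619
beam 3: φ=45°, α=330°
  cosα=0.8660 sinα=-0.5000 | (7,1) | tMaxX 0.3118 tMaxY 0.8000 | tΔX 1.1547 tΔY 2.0000
    t=0.3118 [x] (8,1)
    t=0.8000 [y] (8,0) — stop
  → r_3 = 0.8000
beam 4: φ=135°, α=60°
  cosα=0.5000 sinα=0.8660 | (7,1) | tMaxX 0.5400 tMaxY 0.6928 | tΔX 2.0000 tΔY 1.1547
    t=0.5400 [x] (8,1)
    t=0.6928 [y] (8,2)
    t=1.8475 [y] (8,3)
    t=2.5400 [x] (9,3) — stop
  → r_4 = 2.5400

ranges = [7.2000, 0.4619, 0.8000, 2.5400]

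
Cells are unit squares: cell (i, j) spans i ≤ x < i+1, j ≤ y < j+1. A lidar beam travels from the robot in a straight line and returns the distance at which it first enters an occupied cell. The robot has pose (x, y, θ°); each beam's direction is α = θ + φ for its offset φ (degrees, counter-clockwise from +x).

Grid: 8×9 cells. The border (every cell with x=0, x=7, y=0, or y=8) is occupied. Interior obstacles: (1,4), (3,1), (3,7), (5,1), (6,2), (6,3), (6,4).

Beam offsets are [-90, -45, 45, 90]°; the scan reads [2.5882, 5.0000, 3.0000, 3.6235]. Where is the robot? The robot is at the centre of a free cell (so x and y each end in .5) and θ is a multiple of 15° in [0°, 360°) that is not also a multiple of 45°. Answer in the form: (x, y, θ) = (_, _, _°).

(x, y, θ) = (3.5, 6.5, 285°)

Candidates: 35 free-cell centres × 16 headings = 560 poses. Raycast each; keep the one whose scan matches to 4 dp.
  (4.5, 3.5, 240°): beam 1 = 2.8868 ≠ 2.5882 ✗
  (1.5, 5.5, 210°): beam 1 = 1.0000 ≠ 2.5882 ✗
  (3.5, 3.5, 75°): beam 2 = 2.8868 ≠ 5.0000 ✗
  …
  (3.5, 6.5, 285°): r_1=2.5882, r_2=5.0000, r_3=3.0000, r_4=3.6235 — all match ✓
Unique over the lattice → pose = (3.5, 6.5, 285°).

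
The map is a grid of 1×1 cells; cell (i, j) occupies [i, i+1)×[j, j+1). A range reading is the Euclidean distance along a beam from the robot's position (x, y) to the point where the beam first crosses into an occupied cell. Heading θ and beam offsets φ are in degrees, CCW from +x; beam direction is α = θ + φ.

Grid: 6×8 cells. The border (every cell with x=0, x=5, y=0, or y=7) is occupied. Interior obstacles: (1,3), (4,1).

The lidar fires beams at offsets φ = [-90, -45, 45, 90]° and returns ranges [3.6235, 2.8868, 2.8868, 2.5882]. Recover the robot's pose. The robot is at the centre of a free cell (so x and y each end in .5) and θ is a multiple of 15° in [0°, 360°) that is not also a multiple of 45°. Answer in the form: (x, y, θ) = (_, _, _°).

(x, y, θ) = (2.5, 4.5, 15°)

The pose lattice has 22·16 = 352 candidates. Test each by forward raycasting.
  (2.5, 5.5, 105°): beam 1 = 2.5882 ≠ 3.6235 ✗
  (1.5, 4.5, 150°): beam 1 = 2.8868 ≠ 3.6235 ✗
  (1.5, 6.5, 345°): beam 1 = 1.9319 ≠ 3.6235 ✗
  …
  (2.5, 4.5, 15°): r_1=3.6235, r_2=2.8868, r_3=2.8868, r_4=2.5882 — all match ✓
Only this pose fits every beam.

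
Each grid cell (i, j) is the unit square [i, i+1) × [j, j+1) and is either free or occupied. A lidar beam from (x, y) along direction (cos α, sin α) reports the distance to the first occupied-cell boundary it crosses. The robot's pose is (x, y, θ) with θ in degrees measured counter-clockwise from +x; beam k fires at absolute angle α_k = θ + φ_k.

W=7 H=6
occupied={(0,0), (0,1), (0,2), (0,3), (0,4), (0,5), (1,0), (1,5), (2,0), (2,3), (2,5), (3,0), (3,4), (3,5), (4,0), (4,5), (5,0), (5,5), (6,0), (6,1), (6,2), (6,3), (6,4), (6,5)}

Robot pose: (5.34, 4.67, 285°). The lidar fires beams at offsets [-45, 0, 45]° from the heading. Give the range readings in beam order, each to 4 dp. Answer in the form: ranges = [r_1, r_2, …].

ranges = [4.2378, 2.5500, 0.7621]

beam 1: φ=-45°, α=240°
  cosα=-0.5000 sinα=-0.8660 | (5,4) | tMaxX 0.6800 tMaxY 0.7736 | tΔX 2.0000 tΔY 1.1547
    t=0.6800 [x] (4,4)
    t=0.7736 [y] (4,3)
    t=1.9283 [y] (4,2)
    t=2.6800 [x] (3,2)
    t=3.0831 [y] (3,1)
    t=4.2378 [y] (3,0) — stop
  → r_1 = 4.2378
beam 2: φ=0°, α=285°
  cosα=0.2588 sinα=-0.9659 | (5,4) | tMaxX 2.5500 tMaxY 0.6936 | tΔX 3.8637 tΔY 1.0353
    t=0.6936 [y] (5,3)
    t=1.7289 [y] (5,2)
    t=2.5500 [x] (6,2) — stop
  → r_2 = 2.5500
beam 3: φ=45°, α=330°
  cosα=0.8660 sinα=-0.5000 | (5,4) | tMaxX 0.7621 tMaxY 1.3400 | tΔX 1.1547 tΔY 2.0000
    t=0.7621 [x] (6,4) — stop
  → r_3 = 0.7621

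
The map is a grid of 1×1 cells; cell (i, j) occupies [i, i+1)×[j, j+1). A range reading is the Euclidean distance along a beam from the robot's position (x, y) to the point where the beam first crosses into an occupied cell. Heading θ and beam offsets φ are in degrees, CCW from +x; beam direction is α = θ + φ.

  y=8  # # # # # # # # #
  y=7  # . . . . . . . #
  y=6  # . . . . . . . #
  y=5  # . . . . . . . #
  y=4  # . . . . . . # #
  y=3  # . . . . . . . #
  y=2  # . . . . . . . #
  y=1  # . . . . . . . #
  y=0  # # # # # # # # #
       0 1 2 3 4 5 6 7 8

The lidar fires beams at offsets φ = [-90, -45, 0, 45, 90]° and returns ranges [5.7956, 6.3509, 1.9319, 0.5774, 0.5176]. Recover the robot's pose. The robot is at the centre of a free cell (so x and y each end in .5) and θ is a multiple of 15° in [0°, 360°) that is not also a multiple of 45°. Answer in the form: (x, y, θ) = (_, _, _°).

(x, y, θ) = (1.5, 2.5, 105°)

Candidates: 48 free-cell centres × 16 headings = 768 poses. Raycast each; keep the one whose scan matches to 4 dp.
  (1.5, 3.5, 75°): beam 1 = 6.7293 ≠ 5.7956 ✗
  (7.5, 5.5, 165°): beam 1 = 1.9319 ≠ 5.7956 ✗
  (6.5, 6.5, 195°): beam 1 = 1.5529 ≠ 5.7956 ✗
  (1.5, 5.5, 195°): beam 1 = 1.9319 ≠ 5.7956 ✗
  (4.5, 3.5, 150°): beam 1 = 5.1962 ≠ 5.7956 ✗
  …
  (1.5, 2.5, 105°): r_1=5.7956, r_2=6.3509, r_3=1.9319, r_4=0.5774, r_5=0.5176 — all match ✓
Unique over the lattice → pose = (1.5, 2.5, 105°).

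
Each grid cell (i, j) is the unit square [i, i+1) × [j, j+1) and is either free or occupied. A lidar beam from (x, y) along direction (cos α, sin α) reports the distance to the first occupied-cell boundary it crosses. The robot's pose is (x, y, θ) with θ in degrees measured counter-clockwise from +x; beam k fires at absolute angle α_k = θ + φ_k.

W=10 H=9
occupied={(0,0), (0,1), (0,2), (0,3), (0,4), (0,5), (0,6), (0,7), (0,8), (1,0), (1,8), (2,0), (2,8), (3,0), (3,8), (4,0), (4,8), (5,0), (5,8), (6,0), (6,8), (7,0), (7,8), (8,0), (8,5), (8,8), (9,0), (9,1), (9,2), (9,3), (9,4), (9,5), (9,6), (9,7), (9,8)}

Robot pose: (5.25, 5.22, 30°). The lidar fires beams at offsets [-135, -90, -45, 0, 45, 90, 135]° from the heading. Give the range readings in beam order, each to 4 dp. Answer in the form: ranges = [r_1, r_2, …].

ranges = [4.3689, 4.8728, 3.8823, 4.3301, 2.8781, 3.2101, 4.3999]

beam 1: φ=-135°, α=255°
  direction (-0.2588, -0.9659); cell (5,5); t to first gridline: x 0.9659, y 0.2278 (then +3.8637 / +1.0353)
    (5,4) via y @ 0.2278
    (4,4) via x @ 0.9659
    (4,3) via y @ 1.2630
    (4,2) via y @ 2.2983
    (4,1) via y @ 3.3336
    (4,0) via y @ 4.3689  # hit
  → r_1 = 4.3689
beam 2: φ=-90°, α=300°
  direction (0.5000, -0.8660); cell (5,5); t to first gridline: x 1.5000, y 0.2540 (then +2.0000 / +1.1547)
    (5,4) via y @ 0.2540
    (5,3) via y @ 1.4087
    (6,3) via x @ 1.5000
    (6,2) via y @ 2.5634
    (7,2) via x @ 3.5000
    (7,1) via y @ 3.7181
    (7,0) via y @ 4.8728  # hit
  → r_2 = 4.8728
beam 3: φ=-45°, α=345°
  direction (0.9659, -0.2588); cell (5,5); t to first gridline: x 0.7765, y 0.8500 (then +1.0353 / +3.8637)
    (6,5) via x @ 0.7765
    (6,4) via y @ 0.8500
    (7,4) via x @ 1.8117
    (8,4) via x @ 2.8470
    (9,4) via x @ 3.8823  # hit
  → r_3 = 3.8823
beam 4: φ=0°, α=30°
  direction (0.8660, 0.5000); cell (5,5); t to first gridline: x 0.8660, y 1.5600 (then +1.1547 / +2.0000)
    (6,5) via x @ 0.8660
    (6,6) via y @ 1.5600
    (7,6) via x @ 2.0207
    (8,6) via x @ 3.1754
    (8,7) via y @ 3.5600
    (9,7) via x @ 4.3301  # hit
  → r_4 = 4.3301
beam 5: φ=45°, α=75°
  direction (0.2588, 0.9659); cell (5,5); t to first gridline: x 2.8978, y 0.8075 (then +3.8637 / +1.0353)
    (5,6) via y @ 0.8075
    (5,7) via y @ 1.8428
    (5,8) via y @ 2.8781  # hit
  → r_5 = 2.8781
beam 6: φ=90°, α=120°
  direction (-0.5000, 0.8660); cell (5,5); t to first gridline: x 0.5000, y 0.9007 (then +2.0000 / +1.1547)
    (4,5) via x @ 0.5000
    (4,6) via y @ 0.9007
    (4,7) via y @ 2.0554
    (3,7) via x @ 2.5000
    (3,8) via y @ 3.2101  # hit
  → r_6 = 3.2101
beam 7: φ=135°, α=165°
  direction (-0.9659, 0.2588); cell (5,5); t to first gridline: x 0.2588, y 3.0137 (then +1.0353 / +3.8637)
    (4,5) via x @ 0.2588
    (3,5) via x @ 1.2941
    (2,5) via x @ 2.3294
    (2,6) via y @ 3.0137
    (1,6) via x @ 3.3646
    (0,6) via x @ 4.3999  # hit
  → r_7 = 4.3999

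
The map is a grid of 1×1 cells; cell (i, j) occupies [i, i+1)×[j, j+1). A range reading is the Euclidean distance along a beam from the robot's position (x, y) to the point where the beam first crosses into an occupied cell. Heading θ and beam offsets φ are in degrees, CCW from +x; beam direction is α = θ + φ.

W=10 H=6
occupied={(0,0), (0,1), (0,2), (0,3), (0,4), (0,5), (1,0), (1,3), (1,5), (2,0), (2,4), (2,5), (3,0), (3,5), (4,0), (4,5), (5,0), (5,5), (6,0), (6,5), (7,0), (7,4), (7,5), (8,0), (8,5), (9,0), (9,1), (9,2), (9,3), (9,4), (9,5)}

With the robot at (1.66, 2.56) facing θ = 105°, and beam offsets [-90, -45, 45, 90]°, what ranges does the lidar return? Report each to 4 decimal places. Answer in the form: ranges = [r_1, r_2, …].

beam 1: φ=-90°, α=15°
  dir = (cos 15°, sin 15°) = (0.9659, 0.2588); from cell (1,2)
  next x-line at t=0.3520, next y-line at t=1.7000; Δt_x=1.0353, Δt_y=3.8637
    x: enter (2,2) at t=0.3520
    x: enter (3,2) at t=1.3873
    y: enter (3,3) at t=1.7000
    x: enter (4,3) at t=2.4225
    x: enter (5,3) at t=3.4578
    x: enter (6,3) at t=4.4931
    x: enter (7,3) at t=5.5284
    y: enter (7,4) at t=5.5637 ← occupied
  → r_1 = 5.5637
beam 2: φ=-45°, α=60°
  dir = (cos 60°, sin 60°) = (0.5000, 0.8660); from cell (1,2)
  next x-line at t=0.6800, next y-line at t=0.5081; Δt_x=2.0000, Δt_y=1.1547
    y: enter (1,3) at t=0.5081 ← occupied
  → r_2 = 0.5081
beam 3: φ=45°, α=150°
  dir = (cos 150°, sin 150°) = (-0.8660, 0.5000); from cell (1,2)
  next x-line at t=0.7621, next y-line at t=0.8800; Δt_x=1.1547, Δt_y=2.0000
    x: enter (0,2) at t=0.7621 ← occupied
  → r_3 = 0.7621
beam 4: φ=90°, α=195°
  dir = (cos 195°, sin 195°) = (-0.9659, -0.2588); from cell (1,2)
  next x-line at t=0.6833, next y-line at t=2.1637; Δt_x=1.0353, Δt_y=3.8637
    x: enter (0,2) at t=0.6833 ← occupied
  → r_4 = 0.6833

ranges = [5.5637, 0.5081, 0.7621, 0.6833]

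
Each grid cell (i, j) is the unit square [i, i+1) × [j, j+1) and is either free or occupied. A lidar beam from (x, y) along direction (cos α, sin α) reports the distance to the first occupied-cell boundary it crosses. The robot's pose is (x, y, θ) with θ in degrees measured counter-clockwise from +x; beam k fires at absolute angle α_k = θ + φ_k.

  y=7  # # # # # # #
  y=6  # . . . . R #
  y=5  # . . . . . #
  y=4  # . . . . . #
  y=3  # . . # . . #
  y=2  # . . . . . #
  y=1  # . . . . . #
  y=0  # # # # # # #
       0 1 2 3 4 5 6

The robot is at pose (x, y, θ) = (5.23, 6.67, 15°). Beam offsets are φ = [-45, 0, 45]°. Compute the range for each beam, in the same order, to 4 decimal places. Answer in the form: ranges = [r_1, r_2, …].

beam 1: φ=-45°, α=330°
  dir = (cos 330°, sin 330°) = (0.8660, -0.5000); from cell (5,6)
  next x-line at t=0.8891, next y-line at t=1.3400; Δt_x=1.1547, Δt_y=2.0000
    x: enter (6,6) at t=0.8891 ← occupied
  → r_1 = 0.8891
beam 2: φ=0°, α=15°
  dir = (cos 15°, sin 15°) = (0.9659, 0.2588); from cell (5,6)
  next x-line at t=0.7972, next y-line at t=1.2750; Δt_x=1.0353, Δt_y=3.8637
    x: enter (6,6) at t=0.7972 ← occupied
  → r_2 = 0.7972
beam 3: φ=45°, α=60°
  dir = (cos 60°, sin 60°) = (0.5000, 0.8660); from cell (5,6)
  next x-line at t=1.5400, next y-line at t=0.3811; Δt_x=2.0000, Δt_y=1.1547
    y: enter (5,7) at t=0.3811 ← occupied
  → r_3 = 0.3811

ranges = [0.8891, 0.7972, 0.3811]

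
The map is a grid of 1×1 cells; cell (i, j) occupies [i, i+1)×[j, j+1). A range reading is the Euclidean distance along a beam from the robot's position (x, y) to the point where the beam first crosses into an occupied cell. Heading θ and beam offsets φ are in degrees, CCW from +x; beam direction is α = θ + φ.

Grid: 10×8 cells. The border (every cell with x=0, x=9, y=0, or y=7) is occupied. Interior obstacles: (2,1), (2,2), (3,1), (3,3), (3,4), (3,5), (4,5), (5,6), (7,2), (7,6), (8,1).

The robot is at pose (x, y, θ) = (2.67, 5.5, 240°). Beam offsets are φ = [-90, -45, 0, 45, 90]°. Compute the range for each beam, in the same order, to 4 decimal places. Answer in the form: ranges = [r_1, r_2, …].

ranges = [1.9283, 1.7289, 3.3400, 1.2750, 0.3811]

beam 1: φ=-90°, α=150°
  direction (-0.8660, 0.5000); cell (2,5); t to first gridline: x 0.7736, y 1.0000 (then +1.1547 / +2.0000)
    (1,5) via x @ 0.7736
    (1,6) via y @ 1.0000
    (0,6) via x @ 1.9283  # hit
  → r_1 = 1.9283
beam 2: φ=-45°, α=195°
  direction (-0.9659, -0.2588); cell (2,5); t to first gridline: x 0.6936, y 1.9319 (then +1.0353 / +3.8637)
    (1,5) via x @ 0.6936
    (0,5) via x @ 1.7289  # hit
  → r_2 = 1.7289
beam 3: φ=0°, α=240°
  direction (-0.5000, -0.8660); cell (2,5); t to first gridline: x 1.3400, y 0.5774 (then +2.0000 / +1.1547)
    (2,4) via y @ 0.5774
    (1,4) via x @ 1.3400
    (1,3) via y @ 1.7321
    (1,2) via y @ 2.8868
    (0,2) via x @ 3.3400  # hit
  → r_3 = 3.3400
beam 4: φ=45°, α=285°
  direction (0.2588, -0.9659); cell (2,5); t to first gridline: x 1.2750, y 0.5176 (then +3.8637 / +1.0353)
    (2,4) via y @ 0.5176
    (3,4) via x @ 1.2750  # hit
  → r_4 = 1.2750
beam 5: φ=90°, α=330°
  direction (0.8660, -0.5000); cell (2,5); t to first gridline: x 0.3811, y 1.0000 (then +1.1547 / +2.0000)
    (3,5) via x @ 0.3811  # hit
  → r_5 = 0.3811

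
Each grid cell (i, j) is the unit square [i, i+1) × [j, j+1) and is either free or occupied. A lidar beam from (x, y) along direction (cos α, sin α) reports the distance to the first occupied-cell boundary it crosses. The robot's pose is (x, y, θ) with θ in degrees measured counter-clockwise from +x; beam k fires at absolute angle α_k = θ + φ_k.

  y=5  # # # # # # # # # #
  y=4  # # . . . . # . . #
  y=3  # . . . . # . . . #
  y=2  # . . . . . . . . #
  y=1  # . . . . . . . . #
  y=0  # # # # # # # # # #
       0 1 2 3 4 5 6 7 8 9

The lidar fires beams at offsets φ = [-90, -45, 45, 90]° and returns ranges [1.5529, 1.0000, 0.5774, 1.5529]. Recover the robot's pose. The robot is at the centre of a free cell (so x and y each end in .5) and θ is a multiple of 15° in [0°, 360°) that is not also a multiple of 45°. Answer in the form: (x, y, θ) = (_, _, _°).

(x, y, θ) = (1.5, 2.5, 165°)

Candidates: 29 free-cell centres × 16 headings = 464 poses. Raycast each; keep the one whose scan matches to 4 dp.
  (7.5, 4.5, 165°): beam 1 = 0.5176 ≠ 1.5529 ✗
  (2.5, 1.5, 150°): beam 1 = 4.0415 ≠ 1.5529 ✗
  (3.5, 3.5, 285°): beam 1 = 2.5882 ≠ 1.5529 ✗
  (1.5, 3.5, 15°): beam 1 = 2.5882 ≠ 1.5529 ✗
  (7.5, 2.5, 300°): beam 1 = 3.0000 ≠ 1.5529 ✗
  …
  (1.5, 2.5, 165°): r_1=1.5529, r_2=1.0000, r_3=0.5774, r_4=1.5529 — all match ✓
No second candidate reproduces the full scan.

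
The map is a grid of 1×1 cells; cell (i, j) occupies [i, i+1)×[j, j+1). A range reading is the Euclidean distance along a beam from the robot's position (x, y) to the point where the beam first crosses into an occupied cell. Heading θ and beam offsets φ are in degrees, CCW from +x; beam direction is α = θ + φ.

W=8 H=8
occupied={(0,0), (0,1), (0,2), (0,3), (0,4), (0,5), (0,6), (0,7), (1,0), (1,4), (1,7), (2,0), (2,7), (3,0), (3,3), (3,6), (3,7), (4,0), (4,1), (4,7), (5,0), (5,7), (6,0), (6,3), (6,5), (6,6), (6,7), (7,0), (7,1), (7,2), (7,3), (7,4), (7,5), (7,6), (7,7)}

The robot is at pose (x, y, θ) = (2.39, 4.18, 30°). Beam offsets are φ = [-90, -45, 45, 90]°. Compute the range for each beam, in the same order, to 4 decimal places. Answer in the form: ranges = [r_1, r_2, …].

ranges = [1.2200, 0.6955, 2.3569, 0.7800]

beam 1: φ=-90°, α=300°
  cosα=0.5000 sinα=-0.8660 | (2,4) | tMaxX 1.2200 tMaxY 0.2078 | tΔX 2.0000 tΔY 1.1547
    t=0.2078 [y] (2,3)
    t=1.2200 [x] (3,3) — stop
  → r_1 = 1.2200
beam 2: φ=-45°, α=345°
  cosα=0.9659 sinα=-0.2588 | (2,4) | tMaxX 0.6315 tMaxY 0.6955 | tΔX 1.0353 tΔY 3.8637
    t=0.6315 [x] (3,4)
    t=0.6955 [y] (3,3) — stop
  → r_2 = 0.6955
beam 3: φ=45°, α=75°
  cosα=0.2588 sinα=0.9659 | (2,4) | tMaxX 2.3569 tMaxY 0.8489 | tΔX 3.8637 tΔY 1.0353
    t=0.8489 [y] (2,5)
    t=1.8842 [y] (2,6)
    t=2.3569 [x] (3,6) — stop
  → r_3 = 2.3569
beam 4: φ=90°, α=120°
  cosα=-0.5000 sinα=0.8660 | (2,4) | tMaxX 0.7800 tMaxY 0.9469 | tΔX 2.0000 tΔY 1.1547
    t=0.7800 [x] (1,4) — stop
  → r_4 = 0.7800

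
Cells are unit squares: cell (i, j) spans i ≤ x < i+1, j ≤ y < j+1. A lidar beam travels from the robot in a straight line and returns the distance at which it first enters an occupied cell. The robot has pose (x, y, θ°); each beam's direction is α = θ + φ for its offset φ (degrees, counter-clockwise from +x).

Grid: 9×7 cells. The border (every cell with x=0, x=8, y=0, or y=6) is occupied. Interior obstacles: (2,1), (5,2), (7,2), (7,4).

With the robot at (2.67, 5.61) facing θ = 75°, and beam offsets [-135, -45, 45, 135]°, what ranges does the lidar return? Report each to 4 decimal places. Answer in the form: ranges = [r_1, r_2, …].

beam 1: φ=-135°, α=300°
  dir = (cos 300°, sin 300°) = (0.5000, -0.8660); from cell (2,5)
  next x-line at t=0.6600, next y-line at t=0.7044; Δt_x=2.0000, Δt_y=1.1547
    x: enter (3,5) at t=0.6600
    y: enter (3,4) at t=0.7044
    y: enter (3,3) at t=1.8591
    x: enter (4,3) at t=2.6600
    y: enter (4,2) at t=3.0138
    y: enter (4,1) at t=4.1685
    x: enter (5,1) at t=4.6600
    y: enter (5,0) at t=5.3232 ← occupied
  → r_1 = 5.3232
beam 2: φ=-45°, α=30°
  dir = (cos 30°, sin 30°) = (0.8660, 0.5000); from cell (2,5)
  next x-line at t=0.3811, next y-line at t=0.7800; Δt_x=1.1547, Δt_y=2.0000
    x: enter (3,5) at t=0.3811
    y: enter (3,6) at t=0.7800 ← occupied
  → r_2 = 0.7800
beam 3: φ=45°, α=120°
  dir = (cos 120°, sin 120°) = (-0.5000, 0.8660); from cell (2,5)
  next x-line at t=1.3400, next y-line at t=0.4503; Δt_x=2.0000, Δt_y=1.1547
    y: enter (2,6) at t=0.4503 ← occupied
  → r_3 = 0.4503
beam 4: φ=135°, α=210°
  dir = (cos 210°, sin 210°) = (-0.8660, -0.5000); from cell (2,5)
  next x-line at t=0.7736, next y-line at t=1.2200; Δt_x=1.1547, Δt_y=2.0000
    x: enter (1,5) at t=0.7736
    y: enter (1,4) at t=1.2200
    x: enter (0,4) at t=1.9283 ← occupied
  → r_4 = 1.9283

ranges = [5.3232, 0.7800, 0.4503, 1.9283]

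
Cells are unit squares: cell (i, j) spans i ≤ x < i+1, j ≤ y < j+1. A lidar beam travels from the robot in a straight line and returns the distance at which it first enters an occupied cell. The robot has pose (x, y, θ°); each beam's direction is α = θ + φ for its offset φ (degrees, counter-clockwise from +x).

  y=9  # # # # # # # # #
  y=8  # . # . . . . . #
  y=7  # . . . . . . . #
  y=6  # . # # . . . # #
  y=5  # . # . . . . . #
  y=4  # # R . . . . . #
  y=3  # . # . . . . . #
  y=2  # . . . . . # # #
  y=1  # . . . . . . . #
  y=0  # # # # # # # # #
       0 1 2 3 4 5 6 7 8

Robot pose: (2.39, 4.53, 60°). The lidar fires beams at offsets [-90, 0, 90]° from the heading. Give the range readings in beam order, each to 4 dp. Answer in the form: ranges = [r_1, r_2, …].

beam 1: φ=-90°, α=330°
  dir = (cos 330°, sin 330°) = (0.8660, -0.5000); from cell (2,4)
  next x-line at t=0.7044, next y-line at t=1.0600; Δt_x=1.1547, Δt_y=2.0000
    x: enter (3,4) at t=0.7044
    y: enter (3,3) at t=1.0600
    x: enter (4,3) at t=1.8591
    x: enter (5,3) at t=3.0138
    y: enter (5,2) at t=3.0600
    x: enter (6,2) at t=4.1685 ← occupied
  → r_1 = 4.1685
beam 2: φ=0°, α=60°
  dir = (cos 60°, sin 60°) = (0.5000, 0.8660); from cell (2,4)
  next x-line at t=1.2200, next y-line at t=0.5427; Δt_x=2.0000, Δt_y=1.1547
    y: enter (2,5) at t=0.5427 ← occupied
  → r_2 = 0.5427
beam 3: φ=90°, α=150°
  dir = (cos 150°, sin 150°) = (-0.8660, 0.5000); from cell (2,4)
  next x-line at t=0.4503, next y-line at t=0.9400; Δt_x=1.1547, Δt_y=2.0000
    x: enter (1,4) at t=0.4503 ← occupied
  → r_3 = 0.4503

ranges = [4.1685, 0.5427, 0.4503]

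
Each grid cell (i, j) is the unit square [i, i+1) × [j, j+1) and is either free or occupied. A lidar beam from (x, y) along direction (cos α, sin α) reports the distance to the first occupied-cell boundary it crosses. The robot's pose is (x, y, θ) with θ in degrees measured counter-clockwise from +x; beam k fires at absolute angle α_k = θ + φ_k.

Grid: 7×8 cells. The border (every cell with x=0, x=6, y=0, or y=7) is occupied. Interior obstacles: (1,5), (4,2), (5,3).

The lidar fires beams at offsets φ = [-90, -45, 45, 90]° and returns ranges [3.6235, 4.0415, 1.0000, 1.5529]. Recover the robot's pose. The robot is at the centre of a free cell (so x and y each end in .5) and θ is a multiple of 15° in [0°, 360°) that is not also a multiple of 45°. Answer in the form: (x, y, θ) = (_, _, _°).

Enumerate (i+0.5, j+0.5, θ) over the 27 free cells and 16 admissible headings. For each, cast all 4 beams and compare to the given ranges.
  (1.5, 3.5, 300°): beam 1 = 0.5774 ≠ 3.6235 ✗
  (5.5, 2.5, 210°): beam 1 = 0.5774 ≠ 3.6235 ✗
  (3.5, 2.5, 120°): beam 1 = 0.5774 ≠ 3.6235 ✗
  (3.5, 6.5, 150°): beam 1 = 0.5774 ≠ 3.6235 ✗
  …
  (4.5, 4.5, 285°): r_1=3.6235, r_2=4.0415, r_3=1.0000, r_4=1.5529 — all match ✓
No second candidate reproduces the full scan.

(x, y, θ) = (4.5, 4.5, 285°)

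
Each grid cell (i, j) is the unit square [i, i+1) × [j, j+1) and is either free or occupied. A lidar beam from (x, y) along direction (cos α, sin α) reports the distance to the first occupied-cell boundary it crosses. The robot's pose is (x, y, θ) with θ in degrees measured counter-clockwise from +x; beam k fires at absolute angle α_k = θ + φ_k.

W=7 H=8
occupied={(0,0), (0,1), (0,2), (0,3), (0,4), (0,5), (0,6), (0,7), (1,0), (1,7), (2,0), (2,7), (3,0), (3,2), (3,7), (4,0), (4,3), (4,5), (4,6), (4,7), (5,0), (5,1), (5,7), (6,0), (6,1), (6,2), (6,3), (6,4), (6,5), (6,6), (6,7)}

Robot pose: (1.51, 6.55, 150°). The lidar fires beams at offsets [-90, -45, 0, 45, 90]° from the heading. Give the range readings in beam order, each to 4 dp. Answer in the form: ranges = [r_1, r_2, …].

beam 1: φ=-90°, α=60°
  direction (0.5000, 0.8660); cell (1,6); t to first gridline: x 0.9800, y 0.5196 (then +2.0000 / +1.1547)
    (1,7) via y @ 0.5196  # hit
  → r_1 = 0.5196
beam 2: φ=-45°, α=105°
  direction (-0.2588, 0.9659); cell (1,6); t to first gridline: x 1.9705, y 0.4659 (then +3.8637 / +1.0353)
    (1,7) via y @ 0.4659  # hit
  → r_2 = 0.4659
beam 3: φ=0°, α=150°
  direction (-0.8660, 0.5000); cell (1,6); t to first gridline: x 0.5889, y 0.9000 (then +1.1547 / +2.0000)
    (0,6) via x @ 0.5889  # hit
  → r_3 = 0.5889
beam 4: φ=45°, α=195°
  direction (-0.9659, -0.2588); cell (1,6); t to first gridline: x 0.5280, y 2.1250 (then +1.0353 / +3.8637)
    (0,6) via x @ 0.5280  # hit
  → r_4 = 0.5280
beam 5: φ=90°, α=240°
  direction (-0.5000, -0.8660); cell (1,6); t to first gridline: x 1.0200, y 0.6351 (then +2.0000 / +1.1547)
    (1,5) via y @ 0.6351
    (0,5) via x @ 1.0200  # hit
  → r_5 = 1.0200

ranges = [0.5196, 0.4659, 0.5889, 0.5280, 1.0200]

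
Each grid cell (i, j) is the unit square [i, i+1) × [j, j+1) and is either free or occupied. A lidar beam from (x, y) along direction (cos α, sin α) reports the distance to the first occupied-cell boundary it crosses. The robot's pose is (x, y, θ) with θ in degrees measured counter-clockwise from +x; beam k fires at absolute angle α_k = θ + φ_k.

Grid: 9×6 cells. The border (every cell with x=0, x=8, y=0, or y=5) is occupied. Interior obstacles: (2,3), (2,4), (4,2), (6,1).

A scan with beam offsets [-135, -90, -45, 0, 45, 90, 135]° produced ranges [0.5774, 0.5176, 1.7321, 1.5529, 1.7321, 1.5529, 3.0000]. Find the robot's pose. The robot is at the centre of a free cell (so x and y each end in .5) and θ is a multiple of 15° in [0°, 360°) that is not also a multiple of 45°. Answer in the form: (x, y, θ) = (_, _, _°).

Enumerate (i+0.5, j+0.5, θ) over the 24 free cells and 16 admissible headings. For each, cast all 7 beams and compare to the given ranges.
  (3.5, 2.5, 15°): beam 1 = 1.7321 ≠ 0.5774 ✗
  (7.5, 4.5, 120°): beam 1 = 0.5176 ≠ 0.5774 ✗
  (4.5, 1.5, 150°): beam 1 = 1.5529 ≠ 0.5774 ✗
  (6.5, 2.5, 210°): beam 1 = 2.5882 ≠ 0.5774 ✗
  (2.5, 1.5, 60°): beam 1 = 0.5176 ≠ 0.5774 ✗
  …
  (2.5, 2.5, 195°): r_1=0.5774, r_2=0.5176, r_3=1.7321, r_4=1.5529, r_5=1.7321, r_6=1.5529, r_7=3.0000 — all match ✓
Unique over the lattice → pose = (2.5, 2.5, 195°).

(x, y, θ) = (2.5, 2.5, 195°)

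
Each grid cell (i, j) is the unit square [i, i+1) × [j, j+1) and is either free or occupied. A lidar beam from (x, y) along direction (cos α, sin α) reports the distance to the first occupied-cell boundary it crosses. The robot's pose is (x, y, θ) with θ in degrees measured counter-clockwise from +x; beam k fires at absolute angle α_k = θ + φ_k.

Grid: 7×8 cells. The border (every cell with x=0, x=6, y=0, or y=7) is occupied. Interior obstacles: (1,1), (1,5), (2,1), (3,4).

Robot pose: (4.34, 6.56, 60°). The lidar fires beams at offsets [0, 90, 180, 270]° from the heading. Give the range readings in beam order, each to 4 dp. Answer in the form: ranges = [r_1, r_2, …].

ranges = [0.5081, 0.8800, 1.8013, 1.9168]

beam 1: φ=0°, α=60°
  direction (0.5000, 0.8660); cell (4,6); t to first gridline: x 1.3200, y 0.5081 (then +2.0000 / +1.1547)
    (4,7) via y @ 0.5081  # hit
  → r_1 = 0.5081
beam 2: φ=90°, α=150°
  direction (-0.8660, 0.5000); cell (4,6); t to first gridline: x 0.3926, y 0.8800 (then +1.1547 / +2.0000)
    (3,6) via x @ 0.3926
    (3,7) via y @ 0.8800  # hit
  → r_2 = 0.8800
beam 3: φ=180°, α=240°
  direction (-0.5000, -0.8660); cell (4,6); t to first gridline: x 0.6800, y 0.6466 (then +2.0000 / +1.1547)
    (4,5) via y @ 0.6466
    (3,5) via x @ 0.6800
    (3,4) via y @ 1.8013  # hit
  → r_3 = 1.8013
beam 4: φ=270°, α=330°
  direction (0.8660, -0.5000); cell (4,6); t to first gridline: x 0.7621, y 1.1200 (then +1.1547 / +2.0000)
    (5,6) via x @ 0.7621
    (5,5) via y @ 1.1200
    (6,5) via x @ 1.9168  # hit
  → r_4 = 1.9168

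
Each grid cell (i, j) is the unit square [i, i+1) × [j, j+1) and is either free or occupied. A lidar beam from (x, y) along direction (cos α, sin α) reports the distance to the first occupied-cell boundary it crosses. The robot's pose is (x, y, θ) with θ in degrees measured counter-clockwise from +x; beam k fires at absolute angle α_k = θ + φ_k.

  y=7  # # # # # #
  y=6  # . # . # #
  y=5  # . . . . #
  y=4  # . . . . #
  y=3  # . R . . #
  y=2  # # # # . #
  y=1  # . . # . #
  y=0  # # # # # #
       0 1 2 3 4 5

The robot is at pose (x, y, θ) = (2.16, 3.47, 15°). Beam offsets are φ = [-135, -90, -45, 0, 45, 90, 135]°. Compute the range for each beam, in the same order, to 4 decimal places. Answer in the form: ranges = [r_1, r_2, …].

beam 1: φ=-135°, α=240°
  dir = (cos 240°, sin 240°) = (-0.5000, -0.8660); from cell (2,3)
  next x-line at t=0.3200, next y-line at t=0.5427; Δt_x=2.0000, Δt_y=1.1547
    x: enter (1,3) at t=0.3200
    y: enter (1,2) at t=0.5427 ← occupied
  → r_1 = 0.5427
beam 2: φ=-90°, α=285°
  dir = (cos 285°, sin 285°) = (0.2588, -0.9659); from cell (2,3)
  next x-line at t=3.2455, next y-line at t=0.4866; Δt_x=3.8637, Δt_y=1.0353
    y: enter (2,2) at t=0.4866 ← occupied
  → r_2 = 0.4866
beam 3: φ=-45°, α=330°
  dir = (cos 330°, sin 330°) = (0.8660, -0.5000); from cell (2,3)
  next x-line at t=0.9699, next y-line at t=0.9400; Δt_x=1.1547, Δt_y=2.0000
    y: enter (2,2) at t=0.9400 ← occupied
  → r_3 = 0.9400
beam 4: φ=0°, α=15°
  dir = (cos 15°, sin 15°) = (0.9659, 0.2588); from cell (2,3)
  next x-line at t=0.8696, next y-line at t=2.0478; Δt_x=1.0353, Δt_y=3.8637
    x: enter (3,3) at t=0.8696
    x: enter (4,3) at t=1.9049
    y: enter (4,4) at t=2.0478
    x: enter (5,4) at t=2.9402 ← occupied
  → r_4 = 2.9402
beam 5: φ=45°, α=60°
  dir = (cos 60°, sin 60°) = (0.5000, 0.8660); from cell (2,3)
  next x-line at t=1.6800, next y-line at t=0.6120; Δt_x=2.0000, Δt_y=1.1547
    y: enter (2,4) at t=0.6120
    x: enter (3,4) at t=1.6800
    y: enter (3,5) at t=1.7667
    y: enter (3,6) at t=2.9214
    x: enter (4,6) at t=3.6800 ← occupied
  → r_5 = 3.6800
beam 6: φ=90°, α=105°
  dir = (cos 105°, sin 105°) = (-0.2588, 0.9659); from cell (2,3)
  next x-line at t=0.6182, next y-line at t=0.5487; Δt_x=3.8637, Δt_y=1.0353
    y: enter (2,4) at t=0.5487
    x: enter (1,4) at t=0.6182
    y: enter (1,5) at t=1.5840
    y: enter (1,6) at t=2.6192
    y: enter (1,7) at t=3.6545 ← occupied
  → r_6 = 3.6545
beam 7: φ=135°, α=150°
  dir = (cos 150°, sin 150°) = (-0.8660, 0.5000); from cell (2,3)
  next x-line at t=0.1848, next y-line at t=1.0600; Δt_x=1.1547, Δt_y=2.0000
    x: enter (1,3) at t=0.1848
    y: enter (1,4) at t=1.0600
    x: enter (0,4) at t=1.3395 ← occupied
  → r_7 = 1.3395

ranges = [0.5427, 0.4866, 0.9400, 2.9402, 3.6800, 3.6545, 1.3395]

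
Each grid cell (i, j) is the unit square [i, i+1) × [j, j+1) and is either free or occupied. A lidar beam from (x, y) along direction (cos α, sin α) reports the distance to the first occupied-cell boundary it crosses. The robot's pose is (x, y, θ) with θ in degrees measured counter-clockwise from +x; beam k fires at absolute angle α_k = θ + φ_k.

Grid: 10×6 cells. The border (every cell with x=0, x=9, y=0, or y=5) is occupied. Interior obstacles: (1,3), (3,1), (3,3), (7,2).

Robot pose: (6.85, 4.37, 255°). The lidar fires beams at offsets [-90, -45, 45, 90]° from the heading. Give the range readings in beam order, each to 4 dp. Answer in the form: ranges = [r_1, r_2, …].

beam 1: φ=-90°, α=165°
  d=(-0.9659,0.2588)  start (6,4)  tX=0.8800 tY=2.4341  stride 1/|dx|=1.0353 1/|dy|=3.8637
    cross x-line → (5,4), t=0.8800
    cross x-line → (4,4), t=1.9153
    cross y-line → (4,5), t=2.4341 (wall)
  → r_1 = 2.4341
beam 2: φ=-45°, α=210°
  d=(-0.8660,-0.5000)  start (6,4)  tX=0.9815 tY=0.7400  stride 1/|dx|=1.1547 1/|dy|=2.0000
    cross y-line → (6,3), t=0.7400
    cross x-line → (5,3), t=0.9815
    cross x-line → (4,3), t=2.1362
    cross y-line → (4,2), t=2.7400
    cross x-line → (3,2), t=3.2909
    cross x-line → (2,2), t=4.4456
    cross y-line → (2,1), t=4.7400
    cross x-line → (1,1), t=5.6003
    cross y-line → (1,0), t=6.7400 (wall)
  → r_2 = 6.7400
beam 3: φ=45°, α=300°
  d=(0.5000,-0.8660)  start (6,4)  tX=0.3000 tY=0.4272  stride 1/|dx|=2.0000 1/|dy|=1.1547
    cross x-line → (7,4), t=0.3000
    cross y-line → (7,3), t=0.4272
    cross y-line → (7,2), t=1.5819 (wall)
  → r_3 = 1.5819
beam 4: φ=90°, α=345°
  d=(0.9659,-0.2588)  start (6,4)  tX=0.1553 tY=1.4296  stride 1/|dx|=1.0353 1/|dy|=3.8637
    cross x-line → (7,4), t=0.1553
    cross x-line → (8,4), t=1.1906
    cross y-line → (8,3), t=1.4296
    cross x-line → (9,3), t=2.2258 (wall)
  → r_4 = 2.2258

ranges = [2.4341, 6.7400, 1.5819, 2.2258]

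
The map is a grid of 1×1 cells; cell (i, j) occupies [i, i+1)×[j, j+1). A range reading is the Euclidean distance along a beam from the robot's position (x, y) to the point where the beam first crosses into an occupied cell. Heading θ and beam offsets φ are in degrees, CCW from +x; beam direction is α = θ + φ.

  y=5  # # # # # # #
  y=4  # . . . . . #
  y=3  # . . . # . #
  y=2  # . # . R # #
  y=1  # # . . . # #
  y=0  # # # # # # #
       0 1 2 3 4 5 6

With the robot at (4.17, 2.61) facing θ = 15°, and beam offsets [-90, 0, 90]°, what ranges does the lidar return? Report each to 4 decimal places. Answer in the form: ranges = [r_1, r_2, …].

beam 1: φ=-90°, α=285°
  cosα=0.2588 sinα=-0.9659 | (4,2) | tMaxX 3.2069 tMaxY 0.6315 | tΔX 3.8637 tΔY 1.0353
    t=0.6315 [y] (4,1)
    t=1.6668 [y] (4,0) — stop
  → r_1 = 1.6668
beam 2: φ=0°, α=15°
  cosα=0.9659 sinα=0.2588 | (4,2) | tMaxX 0.8593 tMaxY 1.5068 | tΔX 1.0353 tΔY 3.8637
    t=0.8593 [x] (5,2) — stop
  → r_2 = 0.8593
beam 3: φ=90°, α=105°
  cosα=-0.2588 sinα=0.9659 | (4,2) | tMaxX 0.6568 tMaxY 0.4038 | tΔX 3.8637 tΔY 1.0353
    t=0.4038 [y] (4,3) — stop
  → r_3 = 0.4038

ranges = [1.6668, 0.8593, 0.4038]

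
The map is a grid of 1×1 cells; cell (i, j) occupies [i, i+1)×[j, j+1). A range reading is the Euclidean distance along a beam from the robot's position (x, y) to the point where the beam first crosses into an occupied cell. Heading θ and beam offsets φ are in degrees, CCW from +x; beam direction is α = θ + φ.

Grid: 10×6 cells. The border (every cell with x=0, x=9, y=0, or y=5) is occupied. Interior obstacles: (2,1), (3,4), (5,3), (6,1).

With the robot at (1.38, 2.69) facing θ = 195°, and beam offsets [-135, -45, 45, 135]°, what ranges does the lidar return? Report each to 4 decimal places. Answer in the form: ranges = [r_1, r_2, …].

beam 1: φ=-135°, α=60°
  d=(0.5000,0.8660)  start (1,2)  tX=1.2400 tY=0.3580  stride 1/|dx|=2.0000 1/|dy|=1.1547
    cross y-line → (1,3), t=0.3580
    cross x-line → (2,3), t=1.2400
    cross y-line → (2,4), t=1.5127
    cross y-line → (2,5), t=2.6674 (wall)
  → r_1 = 2.6674
beam 2: φ=-45°, α=150°
  d=(-0.8660,0.5000)  start (1,2)  tX=0.4388 tY=0.6200  stride 1/|dx|=1.1547 1/|dy|=2.0000
    cross x-line → (0,2), t=0.4388 (wall)
  → r_2 = 0.4388
beam 3: φ=45°, α=240°
  d=(-0.5000,-0.8660)  start (1,2)  tX=0.7600 tY=0.7967  stride 1/|dx|=2.0000 1/|dy|=1.1547
    cross x-line → (0,2), t=0.7600 (wall)
  → r_3 = 0.7600
beam 4: φ=135°, α=330°
  d=(0.8660,-0.5000)  start (1,2)  tX=0.7159 tY=1.3800  stride 1/|dx|=1.1547 1/|dy|=2.0000
    cross x-line → (2,2), t=0.7159
    cross y-line → (2,1), t=1.3800 (wall)
  → r_4 = 1.3800

ranges = [2.6674, 0.4388, 0.7600, 1.3800]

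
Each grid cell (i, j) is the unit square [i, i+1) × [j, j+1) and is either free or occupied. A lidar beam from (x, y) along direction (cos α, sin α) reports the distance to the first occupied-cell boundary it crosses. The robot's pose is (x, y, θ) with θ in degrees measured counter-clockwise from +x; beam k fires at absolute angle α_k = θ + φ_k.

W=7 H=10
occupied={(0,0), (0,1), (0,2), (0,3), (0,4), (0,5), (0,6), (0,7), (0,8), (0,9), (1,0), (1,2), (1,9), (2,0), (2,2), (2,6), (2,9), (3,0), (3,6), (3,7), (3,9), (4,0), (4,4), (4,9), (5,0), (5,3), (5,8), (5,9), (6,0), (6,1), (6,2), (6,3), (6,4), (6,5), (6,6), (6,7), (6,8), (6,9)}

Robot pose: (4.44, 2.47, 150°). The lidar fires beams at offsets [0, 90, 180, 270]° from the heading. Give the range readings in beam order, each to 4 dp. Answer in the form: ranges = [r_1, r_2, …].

ranges = [3.9722, 1.6974, 1.8013, 1.1200]

beam 1: φ=0°, α=150°
  direction (-0.8660, 0.5000); cell (4,2); t to first gridline: x 0.5081, y 1.0600 (then +1.1547 / +2.0000)
    (3,2) via x @ 0.5081
    (3,3) via y @ 1.0600
    (2,3) via x @ 1.6628
    (1,3) via x @ 2.8175
    (1,4) via y @ 3.0600
    (0,4) via x @ 3.9722  # hit
  → r_1 = 3.9722
beam 2: φ=90°, α=240°
  direction (-0.5000, -0.8660); cell (4,2); t to first gridline: x 0.8800, y 0.5427 (then +2.0000 / +1.1547)
    (4,1) via y @ 0.5427
    (3,1) via x @ 0.8800
    (3,0) via y @ 1.6974  # hit
  → r_2 = 1.6974
beam 3: φ=180°, α=330°
  direction (0.8660, -0.5000); cell (4,2); t to first gridline: x 0.6466, y 0.9400 (then +1.1547 / +2.0000)
    (5,2) via x @ 0.6466
    (5,1) via y @ 0.9400
    (6,1) via x @ 1.8013  # hit
  → r_3 = 1.8013
beam 4: φ=270°, α=60°
  direction (0.5000, 0.8660); cell (4,2); t to first gridline: x 1.1200, y 0.6120 (then +2.0000 / +1.1547)
    (4,3) via y @ 0.6120
    (5,3) via x @ 1.1200  # hit
  → r_4 = 1.1200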